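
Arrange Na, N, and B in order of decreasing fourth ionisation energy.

B, Na, N

The fourth ionization energy removes an electron from the +3 ion. For each element: Na³⁺ is already 2 electrons into the core; N³⁺ still has 2 valence electrons; B³⁺ is the bare [He] core.
Pulling an electron out of a noble-gas core costs far more than removing a remaining valence electron, so Na and B sit at the high end of IE_4.
The numbers (kJ/mol): Na 9543, N 7475, B 25026.
Hence IE_4: N < Na < B.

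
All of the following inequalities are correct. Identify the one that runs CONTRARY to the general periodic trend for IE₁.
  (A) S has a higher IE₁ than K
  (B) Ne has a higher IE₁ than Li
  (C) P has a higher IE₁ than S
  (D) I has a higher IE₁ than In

(C)

The general trend: IE₁ increases across a period and decreases down a group.
(A) S (period 3, group 16) vs K (period 4, group 1): the stated order agrees with the simple trend.
(B) Ne (period 2, group 18) vs Li (period 2, group 1): the stated order agrees with the simple trend.
(C) P (period 3, group 15) vs S (period 3, group 16): the stated order contradicts the simple trend.
(D) I (period 5, group 17) vs In (period 5, group 13): the stated order agrees with the simple trend.
The exception is (C): S (3p⁴) ionizes more easily than half-filled P (3p³) because the paired 3p electron in S is pushed out by e⁻–e⁻ repulsion.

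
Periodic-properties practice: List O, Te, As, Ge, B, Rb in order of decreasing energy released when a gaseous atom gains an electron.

Te > O > Ge > As > Rb > B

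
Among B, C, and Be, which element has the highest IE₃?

Be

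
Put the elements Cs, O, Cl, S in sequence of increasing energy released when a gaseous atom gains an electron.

Cs < O < S < Cl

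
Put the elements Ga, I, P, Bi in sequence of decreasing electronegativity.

EN rises left→right (higher Z_eff, smaller atoms) and falls top→bottom (larger, more shielded atoms).
Neither a single period nor a single group — weigh both effects.
Bi > Ga: period and group pull opposite ways; the across-period shift dominates (2.02 vs 1.81).
P > Bi: P sits above Bi in group 15, so the down-group effect alone puts P higher.
I > P: period and group pull opposite ways; the across-period shift dominates (2.66 vs 2.19).
For reference (Pauling): P 2.19, Ga 1.81, I 2.66, Bi 2.02.
So from highest to lowest: I > P > Bi > Ga.

I, P, Bi, Ga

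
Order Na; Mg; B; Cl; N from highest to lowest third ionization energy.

IE_3 is the cost of taking one more electron from the +2 cation: Na²⁺ is already 1 electron into the core; Mg²⁺ is the bare [Ne] core; B²⁺ still has 1 valence electron; Cl²⁺ still has 5 valence electrons; N²⁺ still has 3 valence electrons.
Core electrons are held far more tightly than valence electrons, so Na and Mg top the IE_3 order.
Valence configurations: B²⁺ [He]2s¹, Cl²⁺ [Ne]3s²3p³, N²⁺ [He]2s²2p¹.
Tabulated IE_3 (kJ/mol): Na 6910, Mg 7733, B 3660, Cl 3822, N 4578.
Hence IE_3: B < Cl < N < Na < Mg.

Mg, Na, N, Cl, B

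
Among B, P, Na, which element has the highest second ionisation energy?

Na

The second ionization energy removes an electron from the +1 ion. For each element: B⁺ still has 2 valence electrons; P⁺ still has 4 valence electrons; Na⁺ is the bare [Ne] core.
Pulling an electron out of a noble-gas core costs far more than removing a remaining valence electron, so Na sits at the high end of IE_2.
Valence configurations: B⁺ [He]2s², P⁺ [Ne]3s²3p².
The numbers (kJ/mol): B 2427, P 1907, Na 4562.
So the second ionization energies run P < B < Na.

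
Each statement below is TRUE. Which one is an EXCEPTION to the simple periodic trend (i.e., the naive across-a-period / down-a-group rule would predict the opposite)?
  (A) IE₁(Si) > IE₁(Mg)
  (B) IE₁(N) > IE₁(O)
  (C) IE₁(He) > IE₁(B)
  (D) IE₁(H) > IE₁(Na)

(B)

The general trend: first ionization energy increases across a period and decreases down a group.
(A) Si (period 3, group 14) vs Mg (period 3, group 2): the stated order agrees with the simple trend.
(B) N (period 2, group 15) vs O (period 2, group 16): the stated order contradicts the simple trend.
(C) He (period 1, group 18) vs B (period 2, group 13): the stated order agrees with the simple trend.
(D) H (period 1, group 1) vs Na (period 3, group 1): the stated order agrees with the simple trend.
The exception is (B): pairing an electron in O's 2p⁴ costs repulsion energy, so O ionizes more easily than half-filled N (2p³).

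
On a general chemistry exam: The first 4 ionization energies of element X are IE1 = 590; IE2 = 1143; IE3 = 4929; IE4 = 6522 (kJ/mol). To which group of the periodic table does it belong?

Look for the largest jump between consecutive ionization energies: IE3/IE2 ≈ 4.3, far larger than any earlier ratio.
That jump marks the point where a core electron is being removed. So the atom has 2 valence electrons.
A main-group element with 2 valence electrons is in group 2.

Group 2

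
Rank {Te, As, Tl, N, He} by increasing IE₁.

He is in period 1, group 18; N is in period 2, group 15; As is in period 4, group 15; Te is in period 5, group 16; Tl is in period 6, group 13.
Across a period the outer electron is held more tightly (higher IE₁); down a group it sits in a higher shell, more shielded, and comes off more easily.
Neither a single period nor a single group — weigh both effects.
Te > Tl: both effects reinforce here, so Te is clearly the higher of the two.
As > Te: the two effects oppose for this pair; the down-group effect wins (947 vs 869 kJ/mol).
N > As: N sits above As in group 15, so the down-group effect alone puts N higher.
He > N: both effects reinforce here, so He is clearly the higher of the two.
Approximate values (kJ/mol): He 2372, N 1402, As 947, Te 869, Tl 589.
So from lowest to highest: Tl < Te < As < N < He.

Tl < Te < As < N < He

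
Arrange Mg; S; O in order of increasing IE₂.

The second ionization energy removes an electron from the +1 ion. For each element: Mg⁺ still has 1 valence electron; S⁺ still has 5 valence electrons; O⁺ still has 5 valence electrons.
All are still removing valence electrons, so compare the +1 ions as you would atoms: IE_2 generally rises across a period (higher Z_eff) and falls down a group (larger shell), subject to the usual subshell exceptions.
Valence configurations: Mg⁺ [Ne]3s¹, S⁺ [Ne]3s²3p³, O⁺ [He]2s²2p³.
Approximate IE_2 values (kJ/mol): Mg 1451, S 2252, O 3388.
Putting it together, IE_2: Mg < S < O.

Mg < S < O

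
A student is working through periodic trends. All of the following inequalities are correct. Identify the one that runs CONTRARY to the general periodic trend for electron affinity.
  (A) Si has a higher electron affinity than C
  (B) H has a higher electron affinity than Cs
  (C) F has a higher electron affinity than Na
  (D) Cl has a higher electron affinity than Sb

(A)

The general trend: electron affinity increases across a period and decreases down a group.
(A) Si (period 3, group 14) vs C (period 2, group 14): the stated order contradicts the simple trend.
(B) H (period 1, group 1) vs Cs (period 6, group 1): the stated order agrees with the simple trend.
(C) F (period 2, group 17) vs Na (period 3, group 1): the stated order agrees with the simple trend.
(D) Cl (period 3, group 17) vs Sb (period 5, group 15): the stated order agrees with the simple trend.
The exception is (A): Si's larger, more diffuse 3p orbitals accept an added electron slightly more readily than C's compact 2p.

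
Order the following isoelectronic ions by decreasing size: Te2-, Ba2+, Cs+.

Te2-, Cs+, Ba2+

All of these have 54 electrons, so size is governed by nuclear charge alone: the more protons, the stronger the pull on the same electron cloud, and the smaller the ion.
Nuclear charges: Ba2+ (Z=56), Cs+ (Z=55), Te2- (Z=52).
Largest to smallest: Te2- > Cs+ > Ba2+.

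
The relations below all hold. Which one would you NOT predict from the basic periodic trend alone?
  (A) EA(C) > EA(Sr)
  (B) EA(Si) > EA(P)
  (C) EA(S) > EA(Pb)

The general trend: electron affinity increases across a period and decreases down a group.
(A) C (period 2, group 14) vs Sr (period 5, group 2): the stated order agrees with the simple trend.
(B) Si (period 3, group 14) vs P (period 3, group 15): the stated order contradicts the simple trend.
(C) S (period 3, group 16) vs Pb (period 6, group 14): the stated order agrees with the simple trend.
The exception is (B): adding an electron to P's half-filled 3p³ is unfavourable, so Si (3p²) has the more exothermic EA.

(B)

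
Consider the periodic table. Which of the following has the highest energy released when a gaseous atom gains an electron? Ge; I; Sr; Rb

I

EA tends to increase across a period and decrease down a group, though the pattern is less regular than for IE or radius.
Here both period and group differ, so the two effects have to be weighed against each other.
Rb > Sr: this pair runs against the simple trend — see the exception note.
Ge > Rb: both effects reinforce here, so Ge is clearly the higher of the two.
I > Ge: period and group pull opposite ways; the across-period shift dominates (295 vs 119 kJ/mol).
Note the exception: Rb has a higher electron affinity than Sr, contrary to the simple trend — adding an electron to Sr (ns²) has to open a new, higher-energy np subshell, which is unfavourable.
Approximate values (kJ/mol): Ge 119, Rb 47, Sr 5, I 295.
The highest energy released when a gaseous atom gains an electron among these belongs to I.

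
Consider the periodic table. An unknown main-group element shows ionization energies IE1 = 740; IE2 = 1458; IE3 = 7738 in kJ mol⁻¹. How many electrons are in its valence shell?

2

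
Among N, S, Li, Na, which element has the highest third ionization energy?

Consider each +2 ion: N²⁺ still has 3 valence electrons; S²⁺ still has 4 valence electrons; Li²⁺ is already 1 electron into the core; Na²⁺ is already 1 electron into the core.
Core electrons are held far more tightly than valence electrons, so Na and Li top the IE_3 order.
Valence configurations: N²⁺ [He]2s²2p¹, S²⁺ [Ne]3s²3p².
Tabulated IE_3 (kJ/mol): N 4578, S 3357, Li 11815, Na 6910.
Putting it together, IE_3: S < N < Na < Li.

Li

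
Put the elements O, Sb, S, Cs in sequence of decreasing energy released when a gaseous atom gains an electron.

S, O, Sb, Cs

O is in period 2, group 16; S is in period 3, group 16; Sb is in period 5, group 15; Cs is in period 6, group 1.
Adding an electron releases more energy for atoms nearer the top right (short of the noble gases).
Neither a single period nor a single group — weigh both effects.
Sb > Cs: both effects reinforce here, so Sb is clearly the higher of the two.
O > Sb: relative to Sb, both the across-period and down-group shifts push O's electron affinity up.
S > O: this pair runs against the simple trend — see the exception note.
Note the exception: S has a higher electron affinity than O, contrary to the simple trend — the compact 2p subshell of O repels the added electron more than S's larger 3p does.
Approximate values (kJ/mol): O 141, S 200, Sb 103, Cs 46.
So from highest to lowest: S > O > Sb > Cs.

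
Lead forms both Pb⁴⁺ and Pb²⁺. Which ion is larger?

Both ions have Z = 82 protons, but Pb⁴⁺ has lost more electrons, so its remaining electrons feel a larger effective nuclear charge per electron and are pulled in more tightly.
Higher positive charge → smaller ion, so Pb²⁺ > Pb⁴⁺.

Pb²⁺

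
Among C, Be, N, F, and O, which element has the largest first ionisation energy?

Removing the outermost electron gets harder across a period and easier down a group.
All lie in period 2; the across-period trend (first ionization energy increases left to right) applies, with the exception below.
Note the exception: N has a higher first ionization energy than O, contrary to the simple trend — pairing an electron in O's 2p⁴ costs repulsion energy, so O ionizes more easily than half-filled N (2p³).
Tabulated first ionization energy (kJ/mol): Be 900, C 1086, N 1402, O 1314, F 1681.
The largest first ionisation energy among these belongs to F.

F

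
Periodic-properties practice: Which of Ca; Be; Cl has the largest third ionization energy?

Be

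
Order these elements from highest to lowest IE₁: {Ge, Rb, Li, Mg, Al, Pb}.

IE₁ increases left→right with effective nuclear charge and decreases top→bottom as the valence shell moves farther out.
These span different periods and groups, so the two trends combine.
Li > Rb: they share group 1; the group trend gives Li the larger value.
Al > Li: the two effects oppose for this pair; the across-period effect wins (578 vs 520 kJ/mol).
Pb > Al: the two effects oppose for this pair; the across-period effect wins (716 vs 578 kJ/mol).
Mg > Pb: the two effects oppose for this pair; the down-group effect wins (738 vs 716 kJ/mol).
Ge > Mg: the two effects oppose for this pair; the across-period effect wins (762 vs 738 kJ/mol).
Note the exception: Mg has a higher first ionization energy than Al, contrary to the simple trend — Al's single 3p electron is easier to remove than one from Mg's filled 3s².
Approximate values (kJ/mol): Li 520, Mg 738, Al 578, Ge 762, Rb 403, Pb 716.
So from highest to lowest: Ge > Mg > Pb > Al > Li > Rb.

Ge, Mg, Pb, Al, Li, Rb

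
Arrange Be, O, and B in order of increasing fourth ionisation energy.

After 3 electrons have been removed, what remains? Be³⁺ is already 1 electron into the core; O³⁺ still has 3 valence electrons; B³⁺ is the bare [He] core.
Pulling an electron out of a noble-gas core costs far more than removing a remaining valence electron, so Be and B sit at the high end of IE_4.
Tabulated IE_4 (kJ/mol): Be 21007, O 7469, B 25026.
So the fourth ionization energies run O < Be < B.

O < Be < B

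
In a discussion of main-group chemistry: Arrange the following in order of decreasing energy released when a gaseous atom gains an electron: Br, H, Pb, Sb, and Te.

Br > Te > Sb > H > Pb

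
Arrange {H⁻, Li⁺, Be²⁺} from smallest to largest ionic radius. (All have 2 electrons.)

Be²⁺ < Li⁺ < H⁻

All of these have 2 electrons, so size is governed by nuclear charge alone: the more protons, the stronger the pull on the same electron cloud, and the smaller the ion.
Nuclear charges: Be²⁺ (Z=4), Li⁺ (Z=3), H⁻ (Z=1).
Smallest to largest: Be²⁺ < Li⁺ < H⁻.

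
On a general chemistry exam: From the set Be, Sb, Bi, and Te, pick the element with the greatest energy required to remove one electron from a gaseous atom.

Be is in period 2, group 2; Sb is in period 5, group 15; Te is in period 5, group 16; Bi is in period 6, group 15.
Across a period the outer electron is held more tightly (higher IE₁); down a group it sits in a higher shell, more shielded, and comes off more easily.
Here both period and group differ, so the two effects have to be weighed against each other.
Sb > Bi: they share group 15; the group trend gives Sb the larger value.
Te > Sb: Te lies to the right of Sb in period 5, so the across-period effect alone puts Te higher.
Be > Te: period and group pull opposite ways; the down-group shift dominates (900 vs 869 kJ/mol).
Tabulated first ionization energy (kJ/mol): Be 900, Sb 831, Te 869, Bi 703.
The greatest energy required to remove one electron from a gaseous atom among these belongs to Be.

Be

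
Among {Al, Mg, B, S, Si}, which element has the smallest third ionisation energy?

Al

IE_3 is the cost of taking one more electron from the +2 cation: Al²⁺ still has 1 valence electron; Mg²⁺ is the bare [Ne] core; B²⁺ still has 1 valence electron; S²⁺ still has 4 valence electrons; Si²⁺ still has 2 valence electrons.
Breaking into a closed-shell core is much more expensive than removing a leftover valence electron — Mg has the largest IE_3 here.
Valence configurations: Al²⁺ [Ne]3s¹, B²⁺ [He]2s¹, S²⁺ [Ne]3s²3p², Si²⁺ [Ne]3s².
The numbers (kJ/mol): Al 2745, Mg 7733, B 3660, S 3357, Si 3232.
Hence IE_3: Al < Si < S < B < Mg.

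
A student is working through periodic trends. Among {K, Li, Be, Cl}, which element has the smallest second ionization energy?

After 1 electron has been removed, what remains? K⁺ is the bare [Ar] core; Li⁺ is the bare [He] core; Be⁺ still has 1 valence electron; Cl⁺ still has 6 valence electrons.
Breaking into a closed-shell core is much more expensive than removing a leftover valence electron — K and Li have the largest IE_2 here.
Valence configurations: Be⁺ [He]2s¹, Cl⁺ [Ne]3s²3p⁴.
Tabulated IE_2 (kJ/mol): K 3052, Li 7298, Be 1757, Cl 2298.
Overall IE_2 order: Be < Cl < K < Li.

Be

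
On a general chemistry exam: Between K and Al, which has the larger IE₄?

Consider each +3 ion: K³⁺ is already 2 electrons into the core; Al³⁺ is the bare [Ne] core.
All of these are removing an electron from a noble-gas core or deeper; the smaller core (lower principal quantum number) is held far more tightly, and within a period the higher nuclear charge binds the same core more tightly.
Approximate IE_4 values (kJ/mol): K 5877, Al 11577.
Overall IE_4 order: K < Al.

Al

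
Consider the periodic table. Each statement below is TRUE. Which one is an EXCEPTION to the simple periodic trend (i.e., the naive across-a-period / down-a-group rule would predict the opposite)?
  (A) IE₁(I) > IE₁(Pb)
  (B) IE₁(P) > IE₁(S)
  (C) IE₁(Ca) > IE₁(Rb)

The general trend: first ionisation energy increases across a period and decreases down a group.
(A) I (period 5, group 17) vs Pb (period 6, group 14): the stated order agrees with the simple trend.
(B) P (period 3, group 15) vs S (period 3, group 16): the stated order contradicts the simple trend.
(C) Ca (period 4, group 2) vs Rb (period 5, group 1): the stated order agrees with the simple trend.
The exception is (B): S (3p⁴) ionizes more easily than half-filled P (3p³) because the paired 3p electron in S is pushed out by e⁻–e⁻ repulsion.

(B)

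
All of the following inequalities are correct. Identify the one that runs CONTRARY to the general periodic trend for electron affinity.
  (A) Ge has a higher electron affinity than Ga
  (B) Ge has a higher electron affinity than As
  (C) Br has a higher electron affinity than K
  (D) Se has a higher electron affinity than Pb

(B)

The general trend: electron affinity increases across a period and decreases down a group.
(A) Ge (period 4, group 14) vs Ga (period 4, group 13): the stated order agrees with the simple trend.
(B) Ge (period 4, group 14) vs As (period 4, group 15): the stated order contradicts the simple trend.
(C) Br (period 4, group 17) vs K (period 4, group 1): the stated order agrees with the simple trend.
(D) Se (period 4, group 16) vs Pb (period 6, group 14): the stated order agrees with the simple trend.
The exception is (B): adding an electron to As's half-filled 4p³ is unfavourable, so Ge (4p²) has the more exothermic EA.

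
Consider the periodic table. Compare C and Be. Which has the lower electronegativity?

Be

Be is in period 2, group 2; C is in period 2, group 14.
Electronegativity increases across a period and decreases down a group, tracking effective nuclear charge and atomic size.
All lie in period 2, so electronegativity increases left to right.
So Be has the lower electronegativity (Be < C).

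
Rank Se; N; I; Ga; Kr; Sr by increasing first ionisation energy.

N is in period 2, group 15; Ga is in period 4, group 13; Se is in period 4, group 16; Kr is in period 4, group 18; Sr is in period 5, group 2; I is in period 5, group 17.
Across a period the outer electron is held more tightly (higher IE₁); down a group it sits in a higher shell, more shielded, and comes off more easily.
Here both period and group differ, so the two effects have to be weighed against each other.
Ga > Sr: relative to Sr, both the across-period and down-group shifts push Ga's first ionization energy up.
Se > Ga: both are in period 4; the period trend gives Se the larger value.
I > Se: the two effects oppose for this pair; the across-period effect wins (1008 vs 941 kJ/mol).
Kr > I: both effects reinforce here, so Kr is clearly the higher of the two.
N > Kr: the two effects oppose for this pair; the down-group effect wins (1402 vs 1351 kJ/mol).
Tabulated first ionization energy (kJ/mol): N 1402, Ga 579, Se 941, Kr 1351, Sr 550, I 1008.
So from lowest to highest: Sr < Ga < Se < I < Kr < N.

Sr < Ga < Se < I < Kr < N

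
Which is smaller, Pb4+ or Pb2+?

Pb4+

Both ions have Z = 82 protons, but Pb4+ has lost more electrons, so its remaining electrons feel a larger effective nuclear charge per electron and are pulled in more tightly.
Higher positive charge → smaller ion, so Pb2+ > Pb4+.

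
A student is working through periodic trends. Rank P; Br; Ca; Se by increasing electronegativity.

Electronegativity increases across a period and decreases down a group, tracking effective nuclear charge and atomic size.
These span different periods and groups, so the two trends combine.
P > Ca: relative to Ca, both the across-period and down-group shifts push P's electronegativity up.
Se > P: period and group pull opposite ways; the across-period shift dominates (2.55 vs 2.19).
Br > Se: both are in period 4; the period trend gives Br the larger value.
Approximate values (Pauling): P 2.19, Ca 1.00, Se 2.55, Br 2.96.
So from lowest to highest: Ca < P < Se < Br.

Ca < P < Se < Br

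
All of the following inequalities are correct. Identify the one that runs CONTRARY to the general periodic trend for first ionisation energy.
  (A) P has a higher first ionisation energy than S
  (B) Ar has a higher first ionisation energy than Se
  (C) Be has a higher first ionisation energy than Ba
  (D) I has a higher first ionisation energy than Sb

The general trend: first ionisation energy increases across a period and decreases down a group.
(A) P (period 3, group 15) vs S (period 3, group 16): the stated order contradicts the simple trend.
(B) Ar (period 3, group 18) vs Se (period 4, group 16): the stated order agrees with the simple trend.
(C) Be (period 2, group 2) vs Ba (period 6, group 2): the stated order agrees with the simple trend.
(D) I (period 5, group 17) vs Sb (period 5, group 15): the stated order agrees with the simple trend.
The exception is (A): S (3p⁴) ionizes more easily than half-filled P (3p³) because the paired 3p electron in S is pushed out by e⁻–e⁻ repulsion.

(A)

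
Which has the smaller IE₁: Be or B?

B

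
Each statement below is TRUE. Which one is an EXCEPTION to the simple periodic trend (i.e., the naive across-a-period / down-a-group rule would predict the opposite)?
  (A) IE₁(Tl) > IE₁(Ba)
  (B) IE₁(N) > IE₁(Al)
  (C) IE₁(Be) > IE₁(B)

The general trend: first ionisation energy increases across a period and decreases down a group.
(A) Tl (period 6, group 13) vs Ba (period 6, group 2): the stated order agrees with the simple trend.
(B) N (period 2, group 15) vs Al (period 3, group 13): the stated order agrees with the simple trend.
(C) Be (period 2, group 2) vs B (period 2, group 13): the stated order contradicts the simple trend.
The exception is (C): removing B's lone 2p electron is easier than breaking Be's filled 2s².

(C)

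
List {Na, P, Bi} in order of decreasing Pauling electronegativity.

P > Bi > Na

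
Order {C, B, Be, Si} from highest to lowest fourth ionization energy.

Consider each +3 ion: C³⁺ still has 1 valence electron; B³⁺ is the bare [He] core; Be³⁺ is already 1 electron into the core; Si³⁺ still has 1 valence electron.
Pulling an electron out of a noble-gas core costs far more than removing a remaining valence electron, so Be and B sit at the high end of IE_4.
Valence configurations: C³⁺ [He]2s¹, Si³⁺ [Ne]3s¹.
Tabulated IE_4 (kJ/mol): C 6223, B 25026, Be 21007, Si 4356.
Hence IE_4: Si < C < Be < B.

B > Be > C > Si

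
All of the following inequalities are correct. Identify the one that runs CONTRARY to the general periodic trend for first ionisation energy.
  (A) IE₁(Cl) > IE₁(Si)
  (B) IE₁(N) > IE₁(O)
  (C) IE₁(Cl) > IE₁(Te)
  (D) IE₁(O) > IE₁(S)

(B)

The general trend: first ionisation energy increases across a period and decreases down a group.
(A) Cl (period 3, group 17) vs Si (period 3, group 14): the stated order agrees with the simple trend.
(B) N (period 2, group 15) vs O (period 2, group 16): the stated order contradicts the simple trend.
(C) Cl (period 3, group 17) vs Te (period 5, group 16): the stated order agrees with the simple trend.
(D) O (period 2, group 16) vs S (period 3, group 16): the stated order agrees with the simple trend.
The exception is (B): pairing an electron in O's 2p⁴ costs repulsion energy, so O ionizes more easily than half-filled N (2p³).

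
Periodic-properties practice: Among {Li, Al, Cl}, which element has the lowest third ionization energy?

Al

Consider each +2 ion: Li²⁺ is already 1 electron into the core; Al²⁺ still has 1 valence electron; Cl²⁺ still has 5 valence electrons.
Pulling an electron out of a noble-gas core costs far more than removing a remaining valence electron, so Li sits at the high end of IE_3.
Valence configurations: Al²⁺ [Ne]3s¹, Cl²⁺ [Ne]3s²3p³.
Approximate IE_3 values (kJ/mol): Li 11815, Al 2745, Cl 3822.
Putting it together, IE_3: Al < Cl < Li.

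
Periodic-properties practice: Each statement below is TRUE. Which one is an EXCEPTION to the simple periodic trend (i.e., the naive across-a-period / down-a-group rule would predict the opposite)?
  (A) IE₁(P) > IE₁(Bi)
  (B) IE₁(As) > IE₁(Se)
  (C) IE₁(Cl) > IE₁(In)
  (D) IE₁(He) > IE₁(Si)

(B)

The general trend: first ionization energy increases across a period and decreases down a group.
(A) P (period 3, group 15) vs Bi (period 6, group 15): the stated order agrees with the simple trend.
(B) As (period 4, group 15) vs Se (period 4, group 16): the stated order contradicts the simple trend.
(C) Cl (period 3, group 17) vs In (period 5, group 13): the stated order agrees with the simple trend.
(D) He (period 1, group 18) vs Si (period 3, group 14): the stated order agrees with the simple trend.
The exception is (B): Se (4p⁴) ionizes more easily than half-filled As (4p³).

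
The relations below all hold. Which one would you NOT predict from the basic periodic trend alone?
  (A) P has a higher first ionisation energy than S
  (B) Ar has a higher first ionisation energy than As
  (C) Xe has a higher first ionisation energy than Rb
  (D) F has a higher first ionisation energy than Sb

(A)

The general trend: first ionisation energy increases across a period and decreases down a group.
(A) P (period 3, group 15) vs S (period 3, group 16): the stated order contradicts the simple trend.
(B) Ar (period 3, group 18) vs As (period 4, group 15): the stated order agrees with the simple trend.
(C) Xe (period 5, group 18) vs Rb (period 5, group 1): the stated order agrees with the simple trend.
(D) F (period 2, group 17) vs Sb (period 5, group 15): the stated order agrees with the simple trend.
The exception is (A): S (3p⁴) ionizes more easily than half-filled P (3p³) because the paired 3p electron in S is pushed out by e⁻–e⁻ repulsion.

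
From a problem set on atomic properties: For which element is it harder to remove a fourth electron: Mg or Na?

Mg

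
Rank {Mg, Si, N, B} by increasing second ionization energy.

Mg, Si, B, N

IE_2 is the cost of taking one more electron from the +1 cation: Mg⁺ still has 1 valence electron; Si⁺ still has 3 valence electrons; N⁺ still has 4 valence electrons; B⁺ still has 2 valence electrons.
All are still removing valence electrons, so compare the +1 ions as you would atoms: IE_2 generally rises across a period (higher Z_eff) and falls down a group (larger shell), subject to the usual subshell exceptions.
Valence configurations: Mg⁺ [Ne]3s¹, Si⁺ [Ne]3s²3p¹, N⁺ [He]2s²2p², B⁺ [He]2s².
The numbers (kJ/mol): Mg 1451, Si 1577, N 2856, B 2427.
So the second ionization energies run Mg < Si < B < N.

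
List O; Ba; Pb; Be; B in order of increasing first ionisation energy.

Ba < Pb < B < Be < O

Be is in period 2, group 2; B is in period 2, group 13; O is in period 2, group 16; Ba is in period 6, group 2; Pb is in period 6, group 14.
Across a period the outer electron is held more tightly (higher IE₁); down a group it sits in a higher shell, more shielded, and comes off more easily.
Here both period and group differ, so the two effects have to be weighed against each other.
Pb > Ba: both are in period 6; the period trend gives Pb the larger value.
B > Pb: period and group pull opposite ways; the down-group shift dominates (801 vs 716 kJ/mol).
Be > B: this pair runs against the simple trend — see the exception note.
O > Be: both are in period 2; the period trend gives O the larger value.
Note the exception: Be has a higher first ionization energy than B, contrary to the simple trend — removing B's lone 2p electron is easier than breaking Be's filled 2s².
For reference (kJ/mol): Be 900, B 801, O 1314, Ba 503, Pb 716.
So from lowest to highest: Ba < Pb < B < Be < O.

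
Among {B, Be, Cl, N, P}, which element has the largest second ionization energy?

N

Consider each +1 ion: B⁺ still has 2 valence electrons; Be⁺ still has 1 valence electron; Cl⁺ still has 6 valence electrons; N⁺ still has 4 valence electrons; P⁺ still has 4 valence electrons.
All are still removing valence electrons, so compare the +1 ions as you would atoms: IE_2 generally rises across a period (higher Z_eff) and falls down a group (larger shell), subject to the usual subshell exceptions.
Valence configurations: B⁺ [He]2s², Be⁺ [He]2s¹, Cl⁺ [Ne]3s²3p⁴, N⁺ [He]2s²2p², P⁺ [Ne]3s²3p².
The numbers (kJ/mol): B 2427, Be 1757, Cl 2298, N 2856, P 1907.
Putting it together, IE_2: Be < P < Cl < B < N.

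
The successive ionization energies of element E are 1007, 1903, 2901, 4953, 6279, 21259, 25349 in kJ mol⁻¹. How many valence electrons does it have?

Look for the largest jump between consecutive ionization energies: IE6/IE5 ≈ 3.4, far larger than any earlier ratio.
That jump marks the point where a core electron is being removed. So the atom has 5 valence electrons.

5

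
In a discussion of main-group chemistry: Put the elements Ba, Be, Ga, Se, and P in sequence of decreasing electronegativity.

Be is in period 2, group 2; P is in period 3, group 15; Ga is in period 4, group 13; Se is in period 4, group 16; Ba is in period 6, group 2.
Electronegativity increases across a period and decreases down a group, tracking effective nuclear charge and atomic size.
Here both period and group differ, so the two effects have to be weighed against each other.
Be > Ba: they share group 2; the group trend gives Be the larger value.
Ga > Be: the two effects oppose for this pair; the across-period effect wins (1.81 vs 1.57).
P > Ga: both effects reinforce here, so P is clearly the higher of the two.
Se > P: the two effects oppose for this pair; the across-period effect wins (2.55 vs 2.19).
For reference (Pauling): Be 1.57, P 2.19, Ga 1.81, Se 2.55, Ba 0.89.
So from highest to lowest: Se > P > Ga > Be > Ba.

Se > P > Ga > Be > Ba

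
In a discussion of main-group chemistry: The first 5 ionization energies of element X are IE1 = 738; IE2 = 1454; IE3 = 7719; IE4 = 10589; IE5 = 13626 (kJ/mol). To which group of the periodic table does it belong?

Group 2

Look for the largest jump between consecutive ionization energies: IE3/IE2 ≈ 5.3, far larger than any earlier ratio.
That jump marks the point where a core electron is being removed. So the atom has 2 valence electrons.
A main-group element with 2 valence electrons is in group 2.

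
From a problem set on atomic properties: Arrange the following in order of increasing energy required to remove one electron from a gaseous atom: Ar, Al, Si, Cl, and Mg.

Al < Mg < Si < Cl < Ar

Mg is in period 3, group 2; Al is in period 3, group 13; Si is in period 3, group 14; Cl is in period 3, group 17; Ar is in period 3, group 18.
IE₁ increases left→right with effective nuclear charge and decreases top→bottom as the valence shell moves farther out.
All lie in period 3; the across-period trend (first ionization energy increases left to right) applies, with the exception below.
Note the exception: Mg has a higher first ionization energy than Al, contrary to the simple trend — Al's single 3p electron is easier to remove than one from Mg's filled 3s².
Tabulated first ionization energy (kJ/mol): Mg 738, Al 578, Si 786, Cl 1251, Ar 1521.
So from lowest to highest: Al < Mg < Si < Cl < Ar.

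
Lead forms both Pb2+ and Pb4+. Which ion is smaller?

Both ions have Z = 82 protons, but Pb4+ has lost more electrons, so its remaining electrons feel a larger effective nuclear charge per electron and are pulled in more tightly.
Higher positive charge → smaller ion, so Pb2+ > Pb4+.

Pb4+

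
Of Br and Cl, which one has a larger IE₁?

Cl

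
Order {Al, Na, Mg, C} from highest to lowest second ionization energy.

Consider each +1 ion: Al⁺ still has 2 valence electrons; Na⁺ is the bare [Ne] core; Mg⁺ still has 1 valence electron; C⁺ still has 3 valence electrons.
Pulling an electron out of a noble-gas core costs far more than removing a remaining valence electron, so Na sits at the high end of IE_2.
Valence configurations: Al⁺ [Ne]3s², Mg⁺ [Ne]3s¹, C⁺ [He]2s²2p¹.
The numbers (kJ/mol): Al 1817, Na 4562, Mg 1451, C 2353.
So the second ionization energies run Mg < Al < C < Na.

Na > C > Al > Mg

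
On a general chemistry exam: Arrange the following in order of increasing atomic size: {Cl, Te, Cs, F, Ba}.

F is in period 2, group 17; Cl is in period 3, group 17; Te is in period 5, group 16; Cs is in period 6, group 1; Ba is in period 6, group 2.
Across a period the added protons contract the valence shell; down a group each new principal shell makes the atom larger.
These span different periods and groups, so the two trends combine.
Cl > F: they share group 17; the group trend gives Cl the larger value.
Te > Cl: both effects reinforce here, so Te is clearly the larger of the two.
Ba > Te: relative to Te, both the across-period and down-group shifts push Ba's atomic radius up.
Cs > Ba: Cs lies to the left of Ba in period 6, so the across-period effect alone puts Cs larger.
For reference (pm): F 64, Cl 99, Te 136, Cs 232, Ba 196.
So from smallest to largest: F < Cl < Te < Ba < Cs.

F < Cl < Te < Ba < Cs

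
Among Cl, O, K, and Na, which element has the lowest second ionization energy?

Cl

IE_2 is the cost of taking one more electron from the +1 cation: Cl⁺ still has 6 valence electrons; O⁺ still has 5 valence electrons; K⁺ is the bare [Ar] core; Na⁺ is the bare [Ne] core.
Usually core removal costs more than valence removal, but here the competition is close: a tightly held n=2 valence electron can cost more to remove than an n=3 core electron, so the actual values have to decide it.
Valence configurations: Cl⁺ [Ne]3s²3p⁴, O⁺ [He]2s²2p³.
The numbers (kJ/mol): Cl 2298, O 3388, K 3052, Na 4562.
Putting it together, IE_2: Cl < K < O < Na.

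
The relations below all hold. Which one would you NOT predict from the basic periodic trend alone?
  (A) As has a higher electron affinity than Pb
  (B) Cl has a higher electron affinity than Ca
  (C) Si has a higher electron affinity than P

(C)

The general trend: electron affinity increases across a period and decreases down a group.
(A) As (period 4, group 15) vs Pb (period 6, group 14): the stated order agrees with the simple trend.
(B) Cl (period 3, group 17) vs Ca (period 4, group 2): the stated order agrees with the simple trend.
(C) Si (period 3, group 14) vs P (period 3, group 15): the stated order contradicts the simple trend.
The exception is (C): adding an electron to P's half-filled 3p³ is unfavourable, so Si (3p²) has the more exothermic EA.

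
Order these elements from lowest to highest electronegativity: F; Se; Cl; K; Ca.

K < Ca < Se < Cl < F

Atoms toward the upper right of the periodic table pull bonding electrons most strongly.
Here both period and group differ, so the two effects have to be weighed against each other.
Ca > K: Ca lies to the right of K in period 4, so the across-period effect alone puts Ca higher.
Se > Ca: both are in period 4; the period trend gives Se the larger value.
Cl > Se: relative to Se, both the across-period and down-group shifts push Cl's electronegativity up.
F > Cl: F sits above Cl in group 17, so the down-group effect alone puts F higher.
For reference (Pauling): F 3.98, Cl 3.16, K 0.82, Ca 1.00, Se 2.55.
So from lowest to highest: K < Ca < Se < Cl < F.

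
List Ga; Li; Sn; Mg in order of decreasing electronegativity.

Sn > Ga > Mg > Li

Li is in period 2, group 1; Mg is in period 3, group 2; Ga is in period 4, group 13; Sn is in period 5, group 14.
EN rises left→right (higher Z_eff, smaller atoms) and falls top→bottom (larger, more shielded atoms).
A diagonal step moves right (one effect) and down (the opposite effect) at once.
Mg > Li: period and group pull opposite ways; the across-period shift dominates (1.31 vs 0.98).
Ga > Mg: the two effects oppose for this pair; the across-period effect wins (1.81 vs 1.31).
Sn > Ga: the two effects oppose for this pair; the across-period effect wins (1.96 vs 1.81).
For reference (Pauling): Li 0.98, Mg 1.31, Ga 1.81, Sn 1.96.
So from highest to lowest: Sn > Ga > Mg > Li.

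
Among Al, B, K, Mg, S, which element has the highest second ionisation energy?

K

The second ionization energy removes an electron from the +1 ion. For each element: Al⁺ still has 2 valence electrons; B⁺ still has 2 valence electrons; K⁺ is the bare [Ar] core; Mg⁺ still has 1 valence electron; S⁺ still has 5 valence electrons.
Breaking into a closed-shell core is much more expensive than removing a leftover valence electron — K has the largest IE_2 here.
Valence configurations: Al⁺ [Ne]3s², B⁺ [He]2s², Mg⁺ [Ne]3s¹, S⁺ [Ne]3s²3p³.
The numbers (kJ/mol): Al 1817, B 2427, K 3052, Mg 1451, S 2252.
Hence IE_2: Mg < Al < S < B < K.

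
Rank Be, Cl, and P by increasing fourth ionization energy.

P < Cl < Be

IE_4 is the cost of taking one more electron from the +3 cation: Be³⁺ is already 1 electron into the core; Cl³⁺ still has 4 valence electrons; P³⁺ still has 2 valence electrons.
Core electrons are held far more tightly than valence electrons, so Be tops the IE_4 order.
Valence configurations: Cl³⁺ [Ne]3s²3p², P³⁺ [Ne]3s².
Tabulated IE_4 (kJ/mol): Be 21007, Cl 5159, P 4964.
So the fourth ionization energies run P < Cl < Be.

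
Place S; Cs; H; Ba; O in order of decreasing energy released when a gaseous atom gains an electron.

S > O > H > Cs > Ba

H is in period 1, group 1; O is in period 2, group 16; S is in period 3, group 16; Cs is in period 6, group 1; Ba is in period 6, group 2.
Adding an electron releases more energy for atoms nearer the top right (short of the noble gases).
Here both period and group differ, so the two effects have to be weighed against each other.
Cs > Ba: this pair runs against the simple trend — see the exception note.
H > Cs: they share group 1; the group trend gives H the larger value.
O > H: the two effects oppose for this pair; the across-period effect wins (141 vs 73 kJ/mol).
S > O: this pair runs against the simple trend — see the exception note.
Note the exception: Cs has a higher electron affinity than Ba, contrary to the simple trend — adding an electron to Ba (ns²) has to open a new, higher-energy np subshell, which is unfavourable.
Note the exception: S has a higher electron affinity than O, contrary to the simple trend — the compact 2p subshell of O repels the added electron more than S's larger 3p does.
Approximate values (kJ/mol): H 73, O 141, S 200, Cs 46, Ba 14.
So from highest to lowest: S > O > H > Cs > Ba.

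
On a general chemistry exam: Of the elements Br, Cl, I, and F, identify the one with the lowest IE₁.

I

IE₁ increases left→right with effective nuclear charge and decreases top→bottom as the valence shell moves farther out.
All are in group 17, so first ionization energy increases up the group.
The lowest IE₁ among these belongs to I.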